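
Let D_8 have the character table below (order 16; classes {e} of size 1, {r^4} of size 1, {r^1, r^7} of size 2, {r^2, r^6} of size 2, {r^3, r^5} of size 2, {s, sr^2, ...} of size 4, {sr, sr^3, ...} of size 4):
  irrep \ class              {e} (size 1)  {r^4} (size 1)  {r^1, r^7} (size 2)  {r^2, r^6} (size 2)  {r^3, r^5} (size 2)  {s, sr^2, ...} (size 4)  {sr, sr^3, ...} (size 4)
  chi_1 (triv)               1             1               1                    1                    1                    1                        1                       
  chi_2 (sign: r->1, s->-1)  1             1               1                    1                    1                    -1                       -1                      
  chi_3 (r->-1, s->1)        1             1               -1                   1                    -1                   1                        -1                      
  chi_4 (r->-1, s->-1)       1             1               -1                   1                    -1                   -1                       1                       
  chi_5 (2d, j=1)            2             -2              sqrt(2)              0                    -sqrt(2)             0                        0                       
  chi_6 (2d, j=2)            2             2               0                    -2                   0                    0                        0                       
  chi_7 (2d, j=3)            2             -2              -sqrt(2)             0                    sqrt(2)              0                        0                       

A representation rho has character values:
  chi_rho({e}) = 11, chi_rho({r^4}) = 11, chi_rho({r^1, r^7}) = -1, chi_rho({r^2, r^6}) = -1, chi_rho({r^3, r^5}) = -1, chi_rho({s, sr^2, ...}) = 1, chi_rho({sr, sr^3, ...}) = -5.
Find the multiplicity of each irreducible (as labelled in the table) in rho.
Multiplicities: chi_1: 0, chi_2: 2, chi_3: 3, chi_4: 0, chi_5: 0, chi_6: 3, chi_7: 0.

Derivation: Use <chi_rho, chi> = (1/|G|) sum_C |C| * chi_rho(C) * conj(chi(C)) with |G| = 16 for each irreducible chi in the table:
  <chi_rho, chi_1> = (1/16)[1*(11)*conj(1) + 1*(11)*conj(1) + 2*(-1)*conj(1) + 2*(-1)*conj(1) + 2*(-1)*conj(1) + 4*(1)*conj(1) + 4*(-5)*conj(1)]
      = (1/16)[(11) + (11) + (-2) + (-2) + (-2) + (4) + (-20)] = 0/16 = 0
  <chi_rho, chi_2> = (1/16)[1*(11)*conj(1) + 1*(11)*conj(1) + 2*(-1)*conj(1) + 2*(-1)*conj(1) + 2*(-1)*conj(1) + 4*(1)*conj(-1) + 4*(-5)*conj(-1)]
      = (1/16)[(11) + (11) + (-2) + (-2) + (-2) + (-4) + (20)] = 32/16 = 2
  <chi_rho, chi_3> = (1/16)[1*(11)*conj(1) + 1*(11)*conj(1) + 2*(-1)*conj(-1) + 2*(-1)*conj(1) + 2*(-1)*conj(-1) + 4*(1)*conj(1) + 4*(-5)*conj(-1)]
      = (1/16)[(11) + (11) + (2) + (-2) + (2) + (4) + (20)] = 48/16 = 3
  <chi_rho, chi_4> = (1/16)[1*(11)*conj(1) + 1*(11)*conj(1) + 2*(-1)*conj(-1) + 2*(-1)*conj(1) + 2*(-1)*conj(-1) + 4*(1)*conj(-1) + 4*(-5)*conj(1)]
      = (1/16)[(11) + (11) + (2) + (-2) + (2) + (-4) + (-20)] = 0/16 = 0
  <chi_rho, chi_5> = (1/16)[1*(11)*conj(2) + 1*(11)*conj(-2) + 2*(-1)*conj(sqrt(2)) + 2*(-1)*conj(0) + 2*(-1)*conj(-sqrt(2)) + 4*(1)*conj(0) + 4*(-5)*conj(0)]
      = (1/16)[(22) + (-22) + (-2*sqrt(2)) + (0) + (2*sqrt(2)) + (0) + (0)] = 0/16 = 0
  <chi_rho, chi_6> = (1/16)[1*(11)*conj(2) + 1*(11)*conj(2) + 2*(-1)*conj(0) + 2*(-1)*conj(-2) + 2*(-1)*conj(0) + 4*(1)*conj(0) + 4*(-5)*conj(0)]
      = (1/16)[(22) + (22) + (0) + (4) + (0) + (0) + (0)] = 48/16 = 3
  <chi_rho, chi_7> = (1/16)[1*(11)*conj(2) + 1*(11)*conj(-2) + 2*(-1)*conj(-sqrt(2)) + 2*(-1)*conj(0) + 2*(-1)*conj(sqrt(2)) + 4*(1)*conj(0) + 4*(-5)*conj(0)]
      = (1/16)[(22) + (-22) + (2*sqrt(2)) + (0) + (-2*sqrt(2)) + (0) + (0)] = 0/16 = 0
Dimension check: dim(rho) = sum (mult * dim) = 0*1 + 2*1 + 3*1 + 0*1 + 0*2 + 3*2 + 0*2 = 11 = chi_rho(e) = 11.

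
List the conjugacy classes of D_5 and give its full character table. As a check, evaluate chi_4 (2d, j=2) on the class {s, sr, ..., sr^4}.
Conjugacy classes: {e} of size 1, {r^1, r^4} of size 2, {r^2, r^3} of size 2, {s, sr, ..., sr^4} of size 5.
Character table:
  irrep \ class              {e} (size 1)  {r^1, r^4} (size 2)  {r^2, r^3} (size 2)  {s, sr, ..., sr^4} (size 5)
  chi_1 (triv)               1             1                    1                    1                          
  chi_2 (sign: r->1, s->-1)  1             1                    1                    -1                         
  chi_3 (2d, j=1)            2             -1/2 + sqrt(5)/2     -sqrt(5)/2 - 1/2     0                          
  chi_4 (2d, j=2)            2             -sqrt(5)/2 - 1/2     -1/2 + sqrt(5)/2     0                          

Spot check: chi_4 (2d, j=2) on {s, sr, ..., sr^4} = 0.

Explanation: D_5 has order 2*5 = 10 with 4 conjugacy classes, hence 4 irreducibles. Sum of squared dims 1 + 1 + 4 + 4 = 10 = |G|. Linear characters come from the abelianisation; the 2-dimensional irreps have character r^k -> 2*cos(2*pi*j*k/5), reflections -> 0.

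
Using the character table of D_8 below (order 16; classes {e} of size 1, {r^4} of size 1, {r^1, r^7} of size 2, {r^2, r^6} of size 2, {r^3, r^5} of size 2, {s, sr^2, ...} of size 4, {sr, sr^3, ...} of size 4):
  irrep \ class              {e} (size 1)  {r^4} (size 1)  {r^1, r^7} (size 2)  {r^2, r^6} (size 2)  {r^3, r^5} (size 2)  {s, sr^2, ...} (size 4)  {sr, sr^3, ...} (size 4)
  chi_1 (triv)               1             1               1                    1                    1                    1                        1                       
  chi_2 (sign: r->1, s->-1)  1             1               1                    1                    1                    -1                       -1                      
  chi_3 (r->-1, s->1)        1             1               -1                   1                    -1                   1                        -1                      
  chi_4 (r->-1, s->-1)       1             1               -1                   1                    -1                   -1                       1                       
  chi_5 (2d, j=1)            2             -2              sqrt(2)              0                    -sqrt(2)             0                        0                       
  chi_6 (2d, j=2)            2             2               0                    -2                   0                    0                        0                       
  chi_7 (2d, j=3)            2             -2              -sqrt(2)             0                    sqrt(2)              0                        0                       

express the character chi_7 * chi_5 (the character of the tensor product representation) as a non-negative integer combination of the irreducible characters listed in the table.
chi_7 tensor chi_5 = chi_3 + chi_4 + chi_6 (all other irreducibles have multiplicity 0).

Justification: The character of a tensor product is the pointwise product (chi_7 * chi_5)(C) = chi_7(C) * chi_5(C):
  {e}: (2)*(2), {r^4}: (-2)*(-2), {r^1, r^7}: (-sqrt(2))*(sqrt(2)), {r^2, r^6}: (0)*(0), {r^3, r^5}: (sqrt(2))*(-sqrt(2)), {s, sr^2, ...}: (0)*(0), {sr, sr^3, ...}: (0)*(0)
so (chi_7 * chi_5) takes values
  {e} -> 4, {r^4} -> 4, {r^1, r^7} -> -2, {r^2, r^6} -> 0, {r^3, r^5} -> -2, {s, sr^2, ...} -> 0, {sr, sr^3, ...} -> 0.
Now take the inner product of this character with each irreducible chi from the table, <chi_7*chi_5, chi> = (1/16) sum_C |C| (chi_7*chi_5)(C) conj(chi(C)):
  <chi_7*chi_5, chi_1> = (1/16)[1*(4)*conj(1) + 1*(4)*conj(1) + 2*(-2)*conj(1) + 2*(0)*conj(1) + 2*(-2)*conj(1) + 4*(0)*conj(1) + 4*(0)*conj(1)]
      = (1/16)[(4) + (4) + (-4) + (0) + (-4) + (0) + (0)] = 0/16 = 0
  <chi_7*chi_5, chi_2> = (1/16)[1*(4)*conj(1) + 1*(4)*conj(1) + 2*(-2)*conj(1) + 2*(0)*conj(1) + 2*(-2)*conj(1) + 4*(0)*conj(-1) + 4*(0)*conj(-1)]
      = (1/16)[(4) + (4) + (-4) + (0) + (-4) + (0) + (0)] = 0/16 = 0
  <chi_7*chi_5, chi_3> = (1/16)[1*(4)*conj(1) + 1*(4)*conj(1) + 2*(-2)*conj(-1) + 2*(0)*conj(1) + 2*(-2)*conj(-1) + 4*(0)*conj(1) + 4*(0)*conj(-1)]
      = (1/16)[(4) + (4) + (4) + (0) + (4) + (0) + (0)] = 16/16 = 1
  <chi_7*chi_5, chi_4> = (1/16)[1*(4)*conj(1) + 1*(4)*conj(1) + 2*(-2)*conj(-1) + 2*(0)*conj(1) + 2*(-2)*conj(-1) + 4*(0)*conj(-1) + 4*(0)*conj(1)]
      = (1/16)[(4) + (4) + (4) + (0) + (4) + (0) + (0)] = 16/16 = 1
  <chi_7*chi_5, chi_5> = (1/16)[1*(4)*conj(2) + 1*(4)*conj(-2) + 2*(-2)*conj(sqrt(2)) + 2*(0)*conj(0) + 2*(-2)*conj(-sqrt(2)) + 4*(0)*conj(0) + 4*(0)*conj(0)]
      = (1/16)[(8) + (-8) + (-4*sqrt(2)) + (0) + (4*sqrt(2)) + (0) + (0)] = 0/16 = 0
  <chi_7*chi_5, chi_6> = (1/16)[1*(4)*conj(2) + 1*(4)*conj(2) + 2*(-2)*conj(0) + 2*(0)*conj(-2) + 2*(-2)*conj(0) + 4*(0)*conj(0) + 4*(0)*conj(0)]
      = (1/16)[(8) + (8) + (0) + (0) + (0) + (0) + (0)] = 16/16 = 1
  <chi_7*chi_5, chi_7> = (1/16)[1*(4)*conj(2) + 1*(4)*conj(-2) + 2*(-2)*conj(-sqrt(2)) + 2*(0)*conj(0) + 2*(-2)*conj(sqrt(2)) + 4*(0)*conj(0) + 4*(0)*conj(0)]
      = (1/16)[(8) + (-8) + (4*sqrt(2)) + (0) + (-4*sqrt(2)) + (0) + (0)] = 0/16 = 0
Hence the multiplicities are chi_3: 1, chi_4: 1, chi_6: 1. Dimension check: dim(chi_7)*dim(chi_5) = 2*2 = 4 and sum (mult * dim) = 1*1 + 1*1 + 1*2 = 4.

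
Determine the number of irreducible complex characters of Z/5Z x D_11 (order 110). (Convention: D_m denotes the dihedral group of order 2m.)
35

Details: The number of irreducible complex representations of a finite group equals its number of conjugacy classes. For a direct product, #classes(G x H) = #classes(G) * #classes(H). Z/5Z has 5 classes (abelian), D_11 has 7 classes, so 5 * 7 = 35, so Z/5Z x D_11 (order 110) has exactly 35 irreducible complex representations.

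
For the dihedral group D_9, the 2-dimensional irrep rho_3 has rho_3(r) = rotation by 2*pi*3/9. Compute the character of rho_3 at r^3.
chi_{rho_3}(r^3) = 2*cos(2*pi*3*3/9) = 2

Proof sketch: rho_3(r^3) is rotation by angle 2*pi*3*3/9, whose trace is 2*cos(2*pi*3*3/9) = 2.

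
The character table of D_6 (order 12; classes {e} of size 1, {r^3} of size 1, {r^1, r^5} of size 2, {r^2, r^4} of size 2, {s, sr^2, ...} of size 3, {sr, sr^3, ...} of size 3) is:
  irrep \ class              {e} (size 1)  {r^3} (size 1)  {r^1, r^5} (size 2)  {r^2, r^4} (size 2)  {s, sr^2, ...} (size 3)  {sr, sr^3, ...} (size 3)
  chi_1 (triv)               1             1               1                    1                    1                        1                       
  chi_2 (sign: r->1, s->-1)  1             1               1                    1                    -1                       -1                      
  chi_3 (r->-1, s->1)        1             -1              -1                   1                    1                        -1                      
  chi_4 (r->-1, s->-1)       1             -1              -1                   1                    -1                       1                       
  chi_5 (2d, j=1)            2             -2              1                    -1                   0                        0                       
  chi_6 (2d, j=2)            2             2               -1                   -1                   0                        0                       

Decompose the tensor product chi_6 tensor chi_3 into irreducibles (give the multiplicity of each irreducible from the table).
chi_6 tensor chi_3 = chi_5 (all other irreducibles have multiplicity 0).

Proof sketch: The character of a tensor product is the pointwise product (chi_6 * chi_3)(C) = chi_6(C) * chi_3(C):
  {e}: (2)*(1), {r^3}: (2)*(-1), {r^1, r^5}: (-1)*(-1), {r^2, r^4}: (-1)*(1), {s, sr^2, ...}: (0)*(1), {sr, sr^3, ...}: (0)*(-1)
so (chi_6 * chi_3) takes values
  {e} -> 2, {r^3} -> -2, {r^1, r^5} -> 1, {r^2, r^4} -> -1, {s, sr^2, ...} -> 0, {sr, sr^3, ...} -> 0.
Now take the inner product of this character with each irreducible chi from the table, <chi_6*chi_3, chi> = (1/12) sum_C |C| (chi_6*chi_3)(C) conj(chi(C)):
  <chi_6*chi_3, chi_1> = (1/12)[1*(2)*conj(1) + 1*(-2)*conj(1) + 2*(1)*conj(1) + 2*(-1)*conj(1) + 3*(0)*conj(1) + 3*(0)*conj(1)]
      = (1/12)[(2) + (-2) + (2) + (-2) + (0) + (0)] = 0/12 = 0
  <chi_6*chi_3, chi_2> = (1/12)[1*(2)*conj(1) + 1*(-2)*conj(1) + 2*(1)*conj(1) + 2*(-1)*conj(1) + 3*(0)*conj(-1) + 3*(0)*conj(-1)]
      = (1/12)[(2) + (-2) + (2) + (-2) + (0) + (0)] = 0/12 = 0
  <chi_6*chi_3, chi_3> = (1/12)[1*(2)*conj(1) + 1*(-2)*conj(-1) + 2*(1)*conj(-1) + 2*(-1)*conj(1) + 3*(0)*conj(1) + 3*(0)*conj(-1)]
      = (1/12)[(2) + (2) + (-2) + (-2) + (0) + (0)] = 0/12 = 0
  <chi_6*chi_3, chi_4> = (1/12)[1*(2)*conj(1) + 1*(-2)*conj(-1) + 2*(1)*conj(-1) + 2*(-1)*conj(1) + 3*(0)*conj(-1) + 3*(0)*conj(1)]
      = (1/12)[(2) + (2) + (-2) + (-2) + (0) + (0)] = 0/12 = 0
  <chi_6*chi_3, chi_5> = (1/12)[1*(2)*conj(2) + 1*(-2)*conj(-2) + 2*(1)*conj(1) + 2*(-1)*conj(-1) + 3*(0)*conj(0) + 3*(0)*conj(0)]
      = (1/12)[(4) + (4) + (2) + (2) + (0) + (0)] = 12/12 = 1
  <chi_6*chi_3, chi_6> = (1/12)[1*(2)*conj(2) + 1*(-2)*conj(2) + 2*(1)*conj(-1) + 2*(-1)*conj(-1) + 3*(0)*conj(0) + 3*(0)*conj(0)]
      = (1/12)[(4) + (-4) + (-2) + (2) + (0) + (0)] = 0/12 = 0
Hence the multiplicities are chi_5: 1. Dimension check: dim(chi_6)*dim(chi_3) = 2*1 = 2 and sum (mult * dim) = 1*2 = 2.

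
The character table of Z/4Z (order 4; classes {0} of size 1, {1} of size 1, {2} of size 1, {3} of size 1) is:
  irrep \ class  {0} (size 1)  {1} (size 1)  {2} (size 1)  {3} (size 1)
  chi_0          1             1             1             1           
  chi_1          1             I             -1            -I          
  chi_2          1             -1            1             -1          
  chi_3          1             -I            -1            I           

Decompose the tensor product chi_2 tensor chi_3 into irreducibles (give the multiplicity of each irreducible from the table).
chi_2 tensor chi_3 = chi_1 (all other irreducibles have multiplicity 0).

Proof sketch: The character of a tensor product is the pointwise product (chi_2 * chi_3)(C) = chi_2(C) * chi_3(C):
  {0}: (1)*(1), {1}: (-1)*(-I), {2}: (1)*(-1), {3}: (-1)*(I)
so (chi_2 * chi_3) takes values
  {0} -> 1, {1} -> I, {2} -> -1, {3} -> -I.
Now take the inner product of this character with each irreducible chi from the table, <chi_2*chi_3, chi> = (1/4) sum_C |C| (chi_2*chi_3)(C) conj(chi(C)):
  <chi_2*chi_3, chi_0> = (1/4)[1*(1)*conj(1) + 1*(I)*conj(1) + 1*(-1)*conj(1) + 1*(-I)*conj(1)]
      = (1/4)[(1) + (I) + (-1) + (-I)] = 0/4 = 0
  <chi_2*chi_3, chi_1> = (1/4)[1*(1)*conj(1) + 1*(I)*conj(I) + 1*(-1)*conj(-1) + 1*(-I)*conj(-I)]
      = (1/4)[(1) + (1) + (1) + (1)] = 4/4 = 1
  <chi_2*chi_3, chi_2> = (1/4)[1*(1)*conj(1) + 1*(I)*conj(-1) + 1*(-1)*conj(1) + 1*(-I)*conj(-1)]
      = (1/4)[(1) + (-I) + (-1) + (I)] = 0/4 = 0
  <chi_2*chi_3, chi_3> = (1/4)[1*(1)*conj(1) + 1*(I)*conj(-I) + 1*(-1)*conj(-1) + 1*(-I)*conj(I)]
      = (1/4)[(1) + (-1) + (1) + (-1)] = 0/4 = 0
(Exp terms are combined using exp(i*s)*conj(exp(i*t)) = exp(i*(s-t)), and sums of them are collapsed using the identity that for every m > 1 the m distinct m-th roots of unity sum to 0, e.g. 1 + exp(2*I*pi/3) + exp(-2*I*pi/3) = 0.)
Hence the multiplicities are chi_1: 1. Dimension check: dim(chi_2)*dim(chi_3) = 1*1 = 1 and sum (mult * dim) = 1*1 = 1.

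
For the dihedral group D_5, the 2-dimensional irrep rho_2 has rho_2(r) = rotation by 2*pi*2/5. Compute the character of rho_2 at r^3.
chi_{rho_2}(r^3) = 2*cos(2*pi*2*3/5) = -1/2 + sqrt(5)/2

Proof sketch: rho_2(r^3) is rotation by angle 2*pi*2*3/5, whose trace is 2*cos(2*pi*2*3/5) = -1/2 + sqrt(5)/2.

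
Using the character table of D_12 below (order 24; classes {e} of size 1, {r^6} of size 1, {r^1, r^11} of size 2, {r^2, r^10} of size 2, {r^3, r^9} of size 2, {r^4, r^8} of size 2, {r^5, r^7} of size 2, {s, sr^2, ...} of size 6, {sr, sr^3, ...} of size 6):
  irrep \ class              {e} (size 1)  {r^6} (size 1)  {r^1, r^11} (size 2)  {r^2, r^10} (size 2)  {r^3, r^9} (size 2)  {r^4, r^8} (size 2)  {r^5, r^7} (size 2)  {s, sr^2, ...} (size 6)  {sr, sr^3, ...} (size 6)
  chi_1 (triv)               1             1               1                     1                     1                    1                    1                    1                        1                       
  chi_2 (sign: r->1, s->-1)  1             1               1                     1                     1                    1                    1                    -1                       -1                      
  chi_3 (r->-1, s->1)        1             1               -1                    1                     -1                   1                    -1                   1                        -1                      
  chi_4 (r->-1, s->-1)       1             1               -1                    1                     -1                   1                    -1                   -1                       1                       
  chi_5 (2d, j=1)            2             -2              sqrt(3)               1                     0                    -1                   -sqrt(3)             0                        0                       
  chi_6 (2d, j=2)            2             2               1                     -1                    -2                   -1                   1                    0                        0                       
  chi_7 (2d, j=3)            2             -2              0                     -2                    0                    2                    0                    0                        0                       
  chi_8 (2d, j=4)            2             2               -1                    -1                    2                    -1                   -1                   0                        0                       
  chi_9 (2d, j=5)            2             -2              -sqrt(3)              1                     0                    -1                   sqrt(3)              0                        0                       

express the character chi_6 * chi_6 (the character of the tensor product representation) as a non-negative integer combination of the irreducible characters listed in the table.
chi_6 tensor chi_6 = chi_1 + chi_2 + chi_8 (all other irreducibles have multiplicity 0).

Proof sketch: The character of a tensor product is the pointwise product (chi_6 * chi_6)(C) = chi_6(C) * chi_6(C):
  {e}: (2)*(2), {r^6}: (2)*(2), {r^1, r^11}: (1)*(1), {r^2, r^10}: (-1)*(-1), {r^3, r^9}: (-2)*(-2), {r^4, r^8}: (-1)*(-1), {r^5, r^7}: (1)*(1), {s, sr^2, ...}: (0)*(0), {sr, sr^3, ...}: (0)*(0)
so (chi_6 * chi_6) takes values
  {e} -> 4, {r^6} -> 4, {r^1, r^11} -> 1, {r^2, r^10} -> 1, {r^3, r^9} -> 4, {r^4, r^8} -> 1, {r^5, r^7} -> 1, {s, sr^2, ...} -> 0, {sr, sr^3, ...} -> 0.
Now take the inner product of this character with each irreducible chi from the table, <chi_6*chi_6, chi> = (1/24) sum_C |C| (chi_6*chi_6)(C) conj(chi(C)):
  <chi_6*chi_6, chi_1> = (1/24)[1*(4)*conj(1) + 1*(4)*conj(1) + 2*(1)*conj(1) + 2*(1)*conj(1) + 2*(4)*conj(1) + 2*(1)*conj(1) + 2*(1)*conj(1) + 6*(0)*conj(1) + 6*(0)*conj(1)]
      = (1/24)[(4) + (4) + (2) + (2) + (8) + (2) + (2) + (0) + (0)] = 24/24 = 1
  <chi_6*chi_6, chi_2> = (1/24)[1*(4)*conj(1) + 1*(4)*conj(1) + 2*(1)*conj(1) + 2*(1)*conj(1) + 2*(4)*conj(1) + 2*(1)*conj(1) + 2*(1)*conj(1) + 6*(0)*conj(-1) + 6*(0)*conj(-1)]
      = (1/24)[(4) + (4) + (2) + (2) + (8) + (2) + (2) + (0) + (0)] = 24/24 = 1
  <chi_6*chi_6, chi_3> = (1/24)[1*(4)*conj(1) + 1*(4)*conj(1) + 2*(1)*conj(-1) + 2*(1)*conj(1) + 2*(4)*conj(-1) + 2*(1)*conj(1) + 2*(1)*conj(-1) + 6*(0)*conj(1) + 6*(0)*conj(-1)]
      = (1/24)[(4) + (4) + (-2) + (2) + (-8) + (2) + (-2) + (0) + (0)] = 0/24 = 0
  <chi_6*chi_6, chi_4> = (1/24)[1*(4)*conj(1) + 1*(4)*conj(1) + 2*(1)*conj(-1) + 2*(1)*conj(1) + 2*(4)*conj(-1) + 2*(1)*conj(1) + 2*(1)*conj(-1) + 6*(0)*conj(-1) + 6*(0)*conj(1)]
      = (1/24)[(4) + (4) + (-2) + (2) + (-8) + (2) + (-2) + (0) + (0)] = 0/24 = 0
  <chi_6*chi_6, chi_5> = (1/24)[1*(4)*conj(2) + 1*(4)*conj(-2) + 2*(1)*conj(sqrt(3)) + 2*(1)*conj(1) + 2*(4)*conj(0) + 2*(1)*conj(-1) + 2*(1)*conj(-sqrt(3)) + 6*(0)*conj(0) + 6*(0)*conj(0)]
      = (1/24)[(8) + (-8) + (2*sqrt(3)) + (2) + (0) + (-2) + (-2*sqrt(3)) + (0) + (0)] = 0/24 = 0
  <chi_6*chi_6, chi_6> = (1/24)[1*(4)*conj(2) + 1*(4)*conj(2) + 2*(1)*conj(1) + 2*(1)*conj(-1) + 2*(4)*conj(-2) + 2*(1)*conj(-1) + 2*(1)*conj(1) + 6*(0)*conj(0) + 6*(0)*conj(0)]
      = (1/24)[(8) + (8) + (2) + (-2) + (-16) + (-2) + (2) + (0) + (0)] = 0/24 = 0
  <chi_6*chi_6, chi_7> = (1/24)[1*(4)*conj(2) + 1*(4)*conj(-2) + 2*(1)*conj(0) + 2*(1)*conj(-2) + 2*(4)*conj(0) + 2*(1)*conj(2) + 2*(1)*conj(0) + 6*(0)*conj(0) + 6*(0)*conj(0)]
      = (1/24)[(8) + (-8) + (0) + (-4) + (0) + (4) + (0) + (0) + (0)] = 0/24 = 0
  <chi_6*chi_6, chi_8> = (1/24)[1*(4)*conj(2) + 1*(4)*conj(2) + 2*(1)*conj(-1) + 2*(1)*conj(-1) + 2*(4)*conj(2) + 2*(1)*conj(-1) + 2*(1)*conj(-1) + 6*(0)*conj(0) + 6*(0)*conj(0)]
      = (1/24)[(8) + (8) + (-2) + (-2) + (16) + (-2) + (-2) + (0) + (0)] = 24/24 = 1
  <chi_6*chi_6, chi_9> = (1/24)[1*(4)*conj(2) + 1*(4)*conj(-2) + 2*(1)*conj(-sqrt(3)) + 2*(1)*conj(1) + 2*(4)*conj(0) + 2*(1)*conj(-1) + 2*(1)*conj(sqrt(3)) + 6*(0)*conj(0) + 6*(0)*conj(0)]
      = (1/24)[(8) + (-8) + (-2*sqrt(3)) + (2) + (0) + (-2) + (2*sqrt(3)) + (0) + (0)] = 0/24 = 0
Hence the multiplicities are chi_1: 1, chi_2: 1, chi_8: 1. Dimension check: dim(chi_6)*dim(chi_6) = 2*2 = 4 and sum (mult * dim) = 1*1 + 1*1 + 1*2 = 4.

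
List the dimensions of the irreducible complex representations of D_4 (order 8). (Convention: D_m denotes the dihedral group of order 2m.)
Dimensions: 1, 1, 1, 1, 2

Proof sketch: There are 5 irreducibles (= number of conjugacy classes). Their dimensions d_i satisfy sum d_i^2 = |G| = 8: 1 + 1 + 1 + 1 + 4 = 8.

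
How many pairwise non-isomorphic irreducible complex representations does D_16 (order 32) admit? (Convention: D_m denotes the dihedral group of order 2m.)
11

Proof sketch: The number of irreducible complex representations of a finite group equals its number of conjugacy classes. D_16 has 11 conjugacy classes (n/2 + 3 for n even), so D_16 (order 32) has exactly 11 irreducible complex representations.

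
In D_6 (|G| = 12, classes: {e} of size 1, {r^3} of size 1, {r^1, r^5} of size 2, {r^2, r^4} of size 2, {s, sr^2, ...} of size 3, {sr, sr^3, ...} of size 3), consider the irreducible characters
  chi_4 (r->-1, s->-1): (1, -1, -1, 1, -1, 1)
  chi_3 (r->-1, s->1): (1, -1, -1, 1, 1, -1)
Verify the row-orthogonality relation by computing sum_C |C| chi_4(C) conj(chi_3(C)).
Sum = 0; so <chi_4, chi_3> = 0 (distinct irreducibles are orthogonal).

Details: Compute term by term over conjugacy classes (|C| * chi_4(C) * conj(chi_3(C))):
  1*(1)*conj(1) + 1*(-1)*conj(-1) + 2*(-1)*conj(-1) + 2*(1)*conj(1) + 3*(-1)*conj(1) + 3*(1)*conj(-1)
  = (1) + (1) + (2) + (2) + (-3) + (-3)
  = 0.
Dividing by |G| = 12 gives 0/12 = 0, matching the row-orthogonality relation <chi_4, chi_3> = [chi_4 = chi_3].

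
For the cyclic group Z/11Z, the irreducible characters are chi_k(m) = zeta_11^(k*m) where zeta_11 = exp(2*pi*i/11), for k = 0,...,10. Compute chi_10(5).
chi_10(5) = zeta_11^50 = exp(-10*I*pi/11)

Solution. chi_10(5) = zeta_11^(10*5) = zeta_11^50. Since zeta_11^11 = 1, this equals zeta_11^6 = exp(2*pi*i*6/11) = exp(-10*I*pi/11).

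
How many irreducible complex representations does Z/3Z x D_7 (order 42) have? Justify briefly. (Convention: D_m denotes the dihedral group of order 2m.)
15

Justification: The number of irreducible complex representations of a finite group equals its number of conjugacy classes. For a direct product, #classes(G x H) = #classes(G) * #classes(H). Z/3Z has 3 classes (abelian), D_7 has 5 classes, so 3 * 5 = 15, so Z/3Z x D_7 (order 42) has exactly 15 irreducible complex representations.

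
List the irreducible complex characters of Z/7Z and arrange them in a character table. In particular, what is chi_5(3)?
Character table of Z/7Z (irreps indexed chi_0,...,chi_6 with chi_k(m) = zeta_7^(k*m), zeta_7 = exp(2*pi*i/7)):
  irrep \ class  {0} (size 1)  {1} (size 1)    {2} (size 1)    {3} (size 1)    {4} (size 1)    {5} (size 1)    {6} (size 1)  
  chi_0          1             1               1               1               1               1               1             
  chi_1          1             exp(2*I*pi/7)   exp(4*I*pi/7)   exp(6*I*pi/7)   exp(-6*I*pi/7)  exp(-4*I*pi/7)  exp(-2*I*pi/7)
  chi_2          1             exp(4*I*pi/7)   exp(-6*I*pi/7)  exp(-2*I*pi/7)  exp(2*I*pi/7)   exp(6*I*pi/7)   exp(-4*I*pi/7)
  chi_3          1             exp(6*I*pi/7)   exp(-2*I*pi/7)  exp(4*I*pi/7)   exp(-4*I*pi/7)  exp(2*I*pi/7)   exp(-6*I*pi/7)
  chi_4          1             exp(-6*I*pi/7)  exp(2*I*pi/7)   exp(-4*I*pi/7)  exp(4*I*pi/7)   exp(-2*I*pi/7)  exp(6*I*pi/7) 
  chi_5          1             exp(-4*I*pi/7)  exp(6*I*pi/7)   exp(2*I*pi/7)   exp(-2*I*pi/7)  exp(-6*I*pi/7)  exp(4*I*pi/7) 
  chi_6          1             exp(-2*I*pi/7)  exp(-4*I*pi/7)  exp(-6*I*pi/7)  exp(6*I*pi/7)   exp(4*I*pi/7)   exp(2*I*pi/7) 

Spot check: chi_5(3) = zeta_7^(5*3) = zeta_7^15 = exp(2*I*pi/7).

Proof sketch: Z/7Z is abelian, so all 7 irreducible complex representations are 1-dimensional. They are given by chi_k(m) = zeta_7^(k*m) for k = 0,...,6. Row orthogonality: sum_m chi_k(m) conj(chi_l(m)) = 7 * [k = l].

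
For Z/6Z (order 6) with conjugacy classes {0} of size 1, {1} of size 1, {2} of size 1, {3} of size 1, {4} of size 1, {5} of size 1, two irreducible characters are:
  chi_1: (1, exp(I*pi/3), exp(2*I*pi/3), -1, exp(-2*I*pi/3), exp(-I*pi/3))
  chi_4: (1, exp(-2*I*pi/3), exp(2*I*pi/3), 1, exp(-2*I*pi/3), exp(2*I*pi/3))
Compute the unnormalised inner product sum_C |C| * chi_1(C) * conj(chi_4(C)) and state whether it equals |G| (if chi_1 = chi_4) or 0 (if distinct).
Sum = 0; so <chi_1, chi_4> = 0 (distinct irreducibles are orthogonal).

Working: Compute term by term over conjugacy classes (|C| * chi_1(C) * conj(chi_4(C))):
  1*(1)*conj(1) + 1*(exp(I*pi/3))*conj(exp(-2*I*pi/3)) + 1*(exp(2*I*pi/3))*conj(exp(2*I*pi/3)) + 1*(-1)*conj(1) + 1*(exp(-2*I*pi/3))*conj(exp(-2*I*pi/3)) + 1*(exp(-I*pi/3))*conj(exp(2*I*pi/3))
  = (1) + (-1) + (1) + (-1) + (1) + (-1)
  = 0.
(Exp terms are combined using exp(i*s)*conj(exp(i*t)) = exp(i*(s-t)), and sums of them are collapsed using the identity that for every m > 1 the m distinct m-th roots of unity sum to 0, e.g. 1 + exp(2*I*pi/3) + exp(-2*I*pi/3) = 0.)
Dividing by |G| = 6 gives 0/6 = 0, matching the row-orthogonality relation <chi_1, chi_4> = [chi_1 = chi_4].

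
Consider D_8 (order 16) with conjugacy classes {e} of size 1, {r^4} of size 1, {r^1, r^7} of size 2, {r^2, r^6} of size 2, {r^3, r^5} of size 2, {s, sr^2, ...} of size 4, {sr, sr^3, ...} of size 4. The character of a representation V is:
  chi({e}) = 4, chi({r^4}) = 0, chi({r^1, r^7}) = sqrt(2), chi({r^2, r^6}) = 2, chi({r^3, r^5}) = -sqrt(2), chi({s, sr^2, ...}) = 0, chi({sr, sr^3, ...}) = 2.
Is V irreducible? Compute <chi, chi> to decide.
Not irreducible (reducible): <chi, chi> = 3 > 1.

Justification: <chi, chi> = (1/|G|) sum_C |C| * |chi(C)|^2 = (1/16)[1*|4|^2 + 1*|0|^2 + 2*|sqrt(2)|^2 + 2*|2|^2 + 2*|-sqrt(2)|^2 + 4*|0|^2 + 4*|2|^2]
  = (1/16)[(16) + (0) + (4) + (8) + (4) + (0) + (16)] = 48/16 = 3.
A character is irreducible iff <chi, chi> = 1, so this representation is reducible.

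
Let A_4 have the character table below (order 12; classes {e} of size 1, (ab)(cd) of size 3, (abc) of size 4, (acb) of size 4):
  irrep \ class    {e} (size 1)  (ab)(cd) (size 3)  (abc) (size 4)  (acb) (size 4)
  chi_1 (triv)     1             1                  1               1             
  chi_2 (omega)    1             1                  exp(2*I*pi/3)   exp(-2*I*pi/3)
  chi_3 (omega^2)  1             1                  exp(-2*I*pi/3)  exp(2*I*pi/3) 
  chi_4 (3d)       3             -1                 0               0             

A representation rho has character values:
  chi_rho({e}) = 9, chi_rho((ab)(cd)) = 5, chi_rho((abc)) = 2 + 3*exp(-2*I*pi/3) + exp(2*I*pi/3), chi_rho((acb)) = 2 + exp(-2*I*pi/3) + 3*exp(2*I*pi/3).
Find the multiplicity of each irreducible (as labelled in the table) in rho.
Multiplicities: chi_1: 2, chi_2: 1, chi_3: 3, chi_4: 1.

Explanation: Use <chi_rho, chi> = (1/|G|) sum_C |C| * chi_rho(C) * conj(chi(C)) with |G| = 12 for each irreducible chi in the table:
  <chi_rho, chi_1> = (1/12)[1*(9)*conj(1) + 3*(5)*conj(1) + 4*(2 + 3*exp(-2*I*pi/3) + exp(2*I*pi/3))*conj(1) + 4*(2 + exp(-2*I*pi/3) + 3*exp(2*I*pi/3))*conj(1)]
      = (1/12)[(9) + (15) + (8 + 12*exp(-2*I*pi/3) + 4*exp(2*I*pi/3)) + (8 + 4*exp(-2*I*pi/3) + 12*exp(2*I*pi/3))] = 24/12 = 2
  <chi_rho, chi_2> = (1/12)[1*(9)*conj(1) + 3*(5)*conj(1) + 4*(2 + 3*exp(-2*I*pi/3) + exp(2*I*pi/3))*conj(exp(2*I*pi/3)) + 4*(2 + exp(-2*I*pi/3) + 3*exp(2*I*pi/3))*conj(exp(-2*I*pi/3))]
      = (1/12)[(9) + (15) + (4 + 8*exp(-2*I*pi/3) + 12*exp(2*I*pi/3)) + (4 + 12*exp(-2*I*pi/3) + 8*exp(2*I*pi/3))] = 12/12 = 1
  <chi_rho, chi_3> = (1/12)[1*(9)*conj(1) + 3*(5)*conj(1) + 4*(2 + 3*exp(-2*I*pi/3) + exp(2*I*pi/3))*conj(exp(-2*I*pi/3)) + 4*(2 + exp(-2*I*pi/3) + 3*exp(2*I*pi/3))*conj(exp(2*I*pi/3))]
      = (1/12)[(9) + (15) + (12 + 4*exp(-2*I*pi/3) + 8*exp(2*I*pi/3)) + (12 + 8*exp(-2*I*pi/3) + 4*exp(2*I*pi/3))] = 36/12 = 3
  <chi_rho, chi_4> = (1/12)[1*(9)*conj(3) + 3*(5)*conj(-1) + 4*(2 + 3*exp(-2*I*pi/3) + exp(2*I*pi/3))*conj(0) + 4*(2 + exp(-2*I*pi/3) + 3*exp(2*I*pi/3))*conj(0)]
      = (1/12)[(27) + (-15) + (0) + (0)] = 12/12 = 1
(Exp terms are combined using exp(i*s)*conj(exp(i*t)) = exp(i*(s-t)), and sums of them are collapsed using the identity that for every m > 1 the m distinct m-th roots of unity sum to 0, e.g. 1 + exp(2*I*pi/3) + exp(-2*I*pi/3) = 0.)
Dimension check: dim(rho) = sum (mult * dim) = 2*1 + 1*1 + 3*1 + 1*3 = 9 = chi_rho(e) = 9.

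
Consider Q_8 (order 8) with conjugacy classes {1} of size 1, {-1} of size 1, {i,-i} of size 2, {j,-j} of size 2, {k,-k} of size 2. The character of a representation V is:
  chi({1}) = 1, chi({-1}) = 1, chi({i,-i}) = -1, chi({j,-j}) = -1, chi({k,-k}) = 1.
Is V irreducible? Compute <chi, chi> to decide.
Irreducible: <chi, chi> = 1.

Derivation: <chi, chi> = (1/|G|) sum_C |C| * |chi(C)|^2 = (1/8)[1*|1|^2 + 1*|1|^2 + 2*|-1|^2 + 2*|-1|^2 + 2*|1|^2]
  = (1/8)[(1) + (1) + (2) + (2) + (2)] = 8/8 = 1.
A character is irreducible iff <chi, chi> = 1, so this representation is irreducible.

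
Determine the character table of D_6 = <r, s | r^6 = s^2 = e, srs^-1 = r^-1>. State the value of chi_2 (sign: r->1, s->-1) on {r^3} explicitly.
Conjugacy classes: {e} of size 1, {r^3} of size 1, {r^1, r^5} of size 2, {r^2, r^4} of size 2, {s, sr^2, ...} of size 3, {sr, sr^3, ...} of size 3.
Character table:
  irrep \ class              {e} (size 1)  {r^3} (size 1)  {r^1, r^5} (size 2)  {r^2, r^4} (size 2)  {s, sr^2, ...} (size 3)  {sr, sr^3, ...} (size 3)
  chi_1 (triv)               1             1               1                    1                    1                        1                       
  chi_2 (sign: r->1, s->-1)  1             1               1                    1                    -1                       -1                      
  chi_3 (r->-1, s->1)        1             -1              -1                   1                    1                        -1                      
  chi_4 (r->-1, s->-1)       1             -1              -1                   1                    -1                       1                       
  chi_5 (2d, j=1)            2             -2              1                    -1                   0                        0                       
  chi_6 (2d, j=2)            2             2               -1                   -1                   0                        0                       

Spot check: chi_2 (sign: r->1, s->-1) on {r^3} = 1.

Proof sketch: D_6 has order 2*6 = 12 with 6 conjugacy classes, hence 6 irreducibles. Sum of squared dims 1 + 1 + 1 + 1 + 4 + 4 = 12 = |G|. Linear characters come from the abelianisation; the 2-dimensional irreps have character r^k -> 2*cos(2*pi*j*k/6), reflections -> 0.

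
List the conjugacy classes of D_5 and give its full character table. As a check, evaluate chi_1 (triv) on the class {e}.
Conjugacy classes: {e} of size 1, {r^1, r^4} of size 2, {r^2, r^3} of size 2, {s, sr, ..., sr^4} of size 5.
Character table:
  irrep \ class              {e} (size 1)  {r^1, r^4} (size 2)  {r^2, r^3} (size 2)  {s, sr, ..., sr^4} (size 5)
  chi_1 (triv)               1             1                    1                    1                          
  chi_2 (sign: r->1, s->-1)  1             1                    1                    -1                         
  chi_3 (2d, j=1)            2             -1/2 + sqrt(5)/2     -sqrt(5)/2 - 1/2     0                          
  chi_4 (2d, j=2)            2             -sqrt(5)/2 - 1/2     -1/2 + sqrt(5)/2     0                          

Spot check: chi_1 (triv) on {e} = 1.

Why: D_5 has order 2*5 = 10 with 4 conjugacy classes, hence 4 irreducibles. Sum of squared dims 1 + 1 + 4 + 4 = 10 = |G|. Linear characters come from the abelianisation; the 2-dimensional irreps have character r^k -> 2*cos(2*pi*j*k/5), reflections -> 0.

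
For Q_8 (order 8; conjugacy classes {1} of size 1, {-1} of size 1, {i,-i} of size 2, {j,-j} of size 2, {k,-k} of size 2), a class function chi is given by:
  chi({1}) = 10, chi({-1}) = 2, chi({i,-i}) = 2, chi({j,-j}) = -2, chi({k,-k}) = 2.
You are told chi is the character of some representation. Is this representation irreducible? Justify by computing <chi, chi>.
Not irreducible (reducible): <chi, chi> = 16 > 1.

Proof sketch: <chi, chi> = (1/|G|) sum_C |C| * |chi(C)|^2 = (1/8)[1*|10|^2 + 1*|2|^2 + 2*|2|^2 + 2*|-2|^2 + 2*|2|^2]
  = (1/8)[(100) + (4) + (8) + (8) + (8)] = 128/8 = 16.
A character is irreducible iff <chi, chi> = 1, so this representation is reducible.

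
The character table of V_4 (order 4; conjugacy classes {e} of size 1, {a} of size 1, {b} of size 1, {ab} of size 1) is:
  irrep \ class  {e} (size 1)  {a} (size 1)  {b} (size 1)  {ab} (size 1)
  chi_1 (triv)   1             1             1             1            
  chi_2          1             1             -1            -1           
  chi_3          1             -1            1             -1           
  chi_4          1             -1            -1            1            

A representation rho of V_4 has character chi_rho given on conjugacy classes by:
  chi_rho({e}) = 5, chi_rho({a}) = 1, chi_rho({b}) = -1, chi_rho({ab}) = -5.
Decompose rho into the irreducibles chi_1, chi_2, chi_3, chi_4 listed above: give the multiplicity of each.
Multiplicities: chi_1: 0, chi_2: 3, chi_3: 2, chi_4: 0.

Argument: Use <chi_rho, chi> = (1/|G|) sum_C |C| * chi_rho(C) * conj(chi(C)) with |G| = 4 for each irreducible chi in the table:
  <chi_rho, chi_1> = (1/4)[1*(5)*conj(1) + 1*(1)*conj(1) + 1*(-1)*conj(1) + 1*(-5)*conj(1)]
      = (1/4)[(5) + (1) + (-1) + (-5)] = 0/4 = 0
  <chi_rho, chi_2> = (1/4)[1*(5)*conj(1) + 1*(1)*conj(1) + 1*(-1)*conj(-1) + 1*(-5)*conj(-1)]
      = (1/4)[(5) + (1) + (1) + (5)] = 12/4 = 3
  <chi_rho, chi_3> = (1/4)[1*(5)*conj(1) + 1*(1)*conj(-1) + 1*(-1)*conj(1) + 1*(-5)*conj(-1)]
      = (1/4)[(5) + (-1) + (-1) + (5)] = 8/4 = 2
  <chi_rho, chi_4> = (1/4)[1*(5)*conj(1) + 1*(1)*conj(-1) + 1*(-1)*conj(-1) + 1*(-5)*conj(1)]
      = (1/4)[(5) + (-1) + (1) + (-5)] = 0/4 = 0
Dimension check: dim(rho) = sum (mult * dim) = 0*1 + 3*1 + 2*1 + 0*1 = 5 = chi_rho(e) = 5.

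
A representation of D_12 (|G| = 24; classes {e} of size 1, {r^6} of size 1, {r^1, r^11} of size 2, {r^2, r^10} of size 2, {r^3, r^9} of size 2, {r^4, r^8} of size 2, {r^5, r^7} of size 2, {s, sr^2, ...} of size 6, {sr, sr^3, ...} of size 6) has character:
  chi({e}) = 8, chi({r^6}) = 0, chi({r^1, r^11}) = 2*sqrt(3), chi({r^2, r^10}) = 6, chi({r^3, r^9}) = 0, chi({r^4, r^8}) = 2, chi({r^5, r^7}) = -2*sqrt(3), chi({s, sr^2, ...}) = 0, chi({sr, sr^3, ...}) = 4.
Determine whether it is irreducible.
Not irreducible (reducible): <chi, chi> = 12 > 1.

Why: <chi, chi> = (1/|G|) sum_C |C| * |chi(C)|^2 = (1/24)[1*|8|^2 + 1*|0|^2 + 2*|2*sqrt(3)|^2 + 2*|6|^2 + 2*|0|^2 + 2*|2|^2 + 2*|-2*sqrt(3)|^2 + 6*|0|^2 + 6*|4|^2]
  = (1/24)[(64) + (0) + (24) + (72) + (0) + (8) + (24) + (0) + (96)] = 288/24 = 12.
A character is irreducible iff <chi, chi> = 1, so this representation is reducible.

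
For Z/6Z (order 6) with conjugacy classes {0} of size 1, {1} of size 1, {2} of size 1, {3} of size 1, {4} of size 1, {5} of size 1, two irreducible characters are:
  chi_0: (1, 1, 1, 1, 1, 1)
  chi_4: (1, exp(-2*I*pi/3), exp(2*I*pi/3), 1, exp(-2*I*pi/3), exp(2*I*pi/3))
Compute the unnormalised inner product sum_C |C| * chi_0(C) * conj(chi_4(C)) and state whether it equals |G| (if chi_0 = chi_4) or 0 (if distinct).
Sum = 0; so <chi_0, chi_4> = 0 (distinct irreducibles are orthogonal).

Derivation: Compute term by term over conjugacy classes (|C| * chi_0(C) * conj(chi_4(C))):
  1*(1)*conj(1) + 1*(1)*conj(exp(-2*I*pi/3)) + 1*(1)*conj(exp(2*I*pi/3)) + 1*(1)*conj(1) + 1*(1)*conj(exp(-2*I*pi/3)) + 1*(1)*conj(exp(2*I*pi/3))
  = (1) + (exp(2*I*pi/3)) + (exp(-2*I*pi/3)) + (1) + (exp(2*I*pi/3)) + (exp(-2*I*pi/3))
  = 0.
(Exp terms are combined using exp(i*s)*conj(exp(i*t)) = exp(i*(s-t)), and sums of them are collapsed using the identity that for every m > 1 the m distinct m-th roots of unity sum to 0, e.g. 1 + exp(2*I*pi/3) + exp(-2*I*pi/3) = 0.)
Dividing by |G| = 6 gives 0/6 = 0, matching the row-orthogonality relation <chi_0, chi_4> = [chi_0 = chi_4].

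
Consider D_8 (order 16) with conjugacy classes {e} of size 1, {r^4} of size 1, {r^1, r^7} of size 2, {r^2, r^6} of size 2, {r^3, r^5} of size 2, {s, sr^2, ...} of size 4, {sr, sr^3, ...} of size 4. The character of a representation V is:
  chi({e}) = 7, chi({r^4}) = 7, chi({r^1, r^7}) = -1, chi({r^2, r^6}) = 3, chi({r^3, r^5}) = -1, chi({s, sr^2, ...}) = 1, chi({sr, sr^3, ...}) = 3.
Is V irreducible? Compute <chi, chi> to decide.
Not irreducible (reducible): <chi, chi> = 10 > 1.

Justification: <chi, chi> = (1/|G|) sum_C |C| * |chi(C)|^2 = (1/16)[1*|7|^2 + 1*|7|^2 + 2*|-1|^2 + 2*|3|^2 + 2*|-1|^2 + 4*|1|^2 + 4*|3|^2]
  = (1/16)[(49) + (49) + (2) + (18) + (2) + (4) + (36)] = 160/16 = 10.
A character is irreducible iff <chi, chi> = 1, so this representation is reducible.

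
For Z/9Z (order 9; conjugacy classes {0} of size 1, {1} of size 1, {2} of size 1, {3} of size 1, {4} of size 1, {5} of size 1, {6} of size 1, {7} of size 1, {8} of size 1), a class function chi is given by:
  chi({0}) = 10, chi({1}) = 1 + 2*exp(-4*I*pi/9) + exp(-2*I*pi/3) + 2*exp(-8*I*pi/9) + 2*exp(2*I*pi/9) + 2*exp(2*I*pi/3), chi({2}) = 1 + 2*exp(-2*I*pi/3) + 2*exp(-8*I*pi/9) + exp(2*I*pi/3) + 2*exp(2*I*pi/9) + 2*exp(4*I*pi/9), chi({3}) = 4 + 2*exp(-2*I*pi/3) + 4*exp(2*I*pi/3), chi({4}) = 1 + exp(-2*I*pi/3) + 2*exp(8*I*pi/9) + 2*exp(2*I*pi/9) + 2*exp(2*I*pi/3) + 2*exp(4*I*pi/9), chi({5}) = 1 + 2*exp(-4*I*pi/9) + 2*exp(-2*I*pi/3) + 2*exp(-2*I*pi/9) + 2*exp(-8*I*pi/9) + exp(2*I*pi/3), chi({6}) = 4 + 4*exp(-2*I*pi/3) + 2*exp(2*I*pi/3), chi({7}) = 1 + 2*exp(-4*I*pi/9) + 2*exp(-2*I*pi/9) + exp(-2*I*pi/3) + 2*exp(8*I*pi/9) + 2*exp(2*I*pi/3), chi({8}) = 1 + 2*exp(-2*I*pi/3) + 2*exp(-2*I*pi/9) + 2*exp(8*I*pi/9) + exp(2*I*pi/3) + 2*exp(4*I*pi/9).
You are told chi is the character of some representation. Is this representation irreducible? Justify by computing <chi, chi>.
Not irreducible (reducible): <chi, chi> = 18 > 1.

Justification: <chi, chi> = (1/|G|) sum_C |C| * |chi(C)|^2 = (1/9)[1*|10|^2 + 1*|1 + 2*exp(-4*I*pi/9) + exp(-2*I*pi/3) + 2*exp(-8*I*pi/9) + 2*exp(2*I*pi/9) + 2*exp(2*I*pi/3)|^2 + 1*|1 + 2*exp(-2*I*pi/3) + 2*exp(-8*I*pi/9) + exp(2*I*pi/3) + 2*exp(2*I*pi/9) + 2*exp(4*I*pi/9)|^2 + 1*|4 + 2*exp(-2*I*pi/3) + 4*exp(2*I*pi/3)|^2 + 1*|1 + exp(-2*I*pi/3) + 2*exp(8*I*pi/9) + 2*exp(2*I*pi/9) + 2*exp(2*I*pi/3) + 2*exp(4*I*pi/9)|^2 + 1*|1 + 2*exp(-4*I*pi/9) + 2*exp(-2*I*pi/3) + 2*exp(-2*I*pi/9) + 2*exp(-8*I*pi/9) + exp(2*I*pi/3)|^2 + 1*|4 + 4*exp(-2*I*pi/3) + 2*exp(2*I*pi/3)|^2 + 1*|1 + 2*exp(-4*I*pi/9) + 2*exp(-2*I*pi/9) + exp(-2*I*pi/3) + 2*exp(8*I*pi/9) + 2*exp(2*I*pi/3)|^2 + 1*|1 + 2*exp(-2*I*pi/3) + 2*exp(-2*I*pi/9) + 2*exp(8*I*pi/9) + exp(2*I*pi/3) + 2*exp(4*I*pi/9)|^2]
  = (1/9)[(100) + (18 + 14*exp(-4*I*pi/9) + 9*exp(-2*I*pi/3) + 12*exp(-8*I*pi/9) + 6*exp(-2*I*pi/9) + 6*exp(2*I*pi/9) + 12*exp(8*I*pi/9) + 9*exp(2*I*pi/3) + 14*exp(4*I*pi/9)) + (18 + 9*exp(-2*I*pi/3) + 12*exp(-2*I*pi/9) + 6*exp(-4*I*pi/9) + 14*exp(-8*I*pi/9) + 14*exp(8*I*pi/9) + 6*exp(4*I*pi/9) + 12*exp(2*I*pi/9) + 9*exp(2*I*pi/3)) + (4) + (18 + 12*exp(-4*I*pi/9) + 14*exp(-2*I*pi/9) + 9*exp(-2*I*pi/3) + 6*exp(-8*I*pi/9) + 6*exp(8*I*pi/9) + 9*exp(2*I*pi/3) + 14*exp(2*I*pi/9) + 12*exp(4*I*pi/9)) + (18 + 12*exp(-4*I*pi/9) + 14*exp(-2*I*pi/9) + 9*exp(-2*I*pi/3) + 6*exp(-8*I*pi/9) + 6*exp(8*I*pi/9) + 9*exp(2*I*pi/3) + 14*exp(2*I*pi/9) + 12*exp(4*I*pi/9)) + (4) + (18 + 9*exp(-2*I*pi/3) + 12*exp(-2*I*pi/9) + 6*exp(-4*I*pi/9) + 14*exp(-8*I*pi/9) + 14*exp(8*I*pi/9) + 6*exp(4*I*pi/9) + 12*exp(2*I*pi/9) + 9*exp(2*I*pi/3)) + (18 + 14*exp(-4*I*pi/9) + 9*exp(-2*I*pi/3) + 12*exp(-8*I*pi/9) + 6*exp(-2*I*pi/9) + 6*exp(2*I*pi/9) + 12*exp(8*I*pi/9) + 9*exp(2*I*pi/3) + 14*exp(4*I*pi/9))] = 162/9 = 18.
(Exp terms are combined using exp(i*s)*conj(exp(i*t)) = exp(i*(s-t)), and sums of them are collapsed using the identity that for every m > 1 the m distinct m-th roots of unity sum to 0, e.g. 1 + exp(2*I*pi/3) + exp(-2*I*pi/3) = 0.)
A character is irreducible iff <chi, chi> = 1, so this representation is reducible.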